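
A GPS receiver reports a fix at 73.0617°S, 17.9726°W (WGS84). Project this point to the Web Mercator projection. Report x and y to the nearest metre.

x -2000701 m, y -12147011 m

Web Mercator is spherical with R = a = 6378137 m.
x = R·λ = 6378137 × -0.313681045 = -2000700.680 m.
y = R·ln tan(π/4 + φ/2) = 6378137 × -1.904476409 = -12147011.448 m.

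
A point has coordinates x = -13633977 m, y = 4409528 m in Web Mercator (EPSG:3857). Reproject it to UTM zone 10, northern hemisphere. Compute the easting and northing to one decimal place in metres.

E 546744.2 m, N 4071427.2 m

Web Mercator inverse (R = 6378137 m) → φ = 36.78749803°, λ = -122.47609922°.
UTM 10N forward: E = 546744.217 m, N = 4071427.241 m.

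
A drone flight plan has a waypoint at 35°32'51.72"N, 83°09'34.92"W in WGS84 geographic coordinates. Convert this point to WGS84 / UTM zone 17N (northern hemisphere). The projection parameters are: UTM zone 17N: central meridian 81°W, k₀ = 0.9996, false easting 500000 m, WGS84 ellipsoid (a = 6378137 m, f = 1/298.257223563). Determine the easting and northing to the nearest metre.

Zone 17 central meridian λ₀ = 6×17 − 183 = -81°; Δλ = -2.1597°.
Transverse Mercator on WGS84 with k₀ = 0.9996 gives E = 304230.827 m, N = 3935929.350 m.

E 304231 m, N 3935929 m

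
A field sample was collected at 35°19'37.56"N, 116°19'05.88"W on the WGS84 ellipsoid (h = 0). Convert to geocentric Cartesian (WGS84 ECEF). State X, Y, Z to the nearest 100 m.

WGS84: a = 6378137 m, e² = 0.006694380; N(φ) = a/√(1−e²sin²φ) = 6385287.323 m.
X = (N+h)·cosφ·cosλ = -2309682.971 m; Y = (N+h)·cosφ·sinλ = -4669532.993 m; Z = (N(1−e²)+h)·sinφ = 3667534.067 m.

X -2309700 m, Y -4669500 m, Z 3667500 m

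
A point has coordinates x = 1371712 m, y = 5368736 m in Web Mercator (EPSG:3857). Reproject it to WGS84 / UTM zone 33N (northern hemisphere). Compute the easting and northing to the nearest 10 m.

E 283060 m, N 4805590 m

Web Mercator inverse (R = 6378137 m) → φ = 43.37180054°, λ = 12.32229855°.
UTM 33N forward: E = 283060.939 m, N = 4805586.507 m.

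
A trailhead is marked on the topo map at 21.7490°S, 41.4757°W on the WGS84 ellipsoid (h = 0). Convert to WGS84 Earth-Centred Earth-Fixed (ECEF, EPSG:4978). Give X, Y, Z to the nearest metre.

X 4440606 m, Y -3925360 m, Z -2348621 m

WGS84: a = 6378137 m, e² = 0.006694380; N(φ) = a/√(1−e²sin²φ) = 6381070.235 m.
X = (N+h)·cosφ·cosλ = 4440606.122 m; Y = (N+h)·cosφ·sinλ = -3925360.204 m; Z = (N(1−e²)+h)·sinφ = -2348621.068 m.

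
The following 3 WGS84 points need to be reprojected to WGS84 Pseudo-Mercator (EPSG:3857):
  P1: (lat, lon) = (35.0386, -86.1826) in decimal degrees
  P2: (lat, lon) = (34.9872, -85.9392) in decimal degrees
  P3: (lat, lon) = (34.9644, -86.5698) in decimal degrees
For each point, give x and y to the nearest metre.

Web Mercator: x = R·λ, y = R·ln tan(π/4+φ/2), R = 6378137 m.
P1 (35.0386°, -86.1826°) → (-9593803.147, 4169127.968) m.
P2 (34.9872°, -85.9392°) → (-9566707.983, 4162141.811) m.
P3 (34.9644°, -86.5698°) → (-9636906.054, 4159044.298) m.

P1: x -9593803 m, y 4169128 m; P2: x -9566708 m, y 4162142 m; P3: x -9636906 m, y 4159044 m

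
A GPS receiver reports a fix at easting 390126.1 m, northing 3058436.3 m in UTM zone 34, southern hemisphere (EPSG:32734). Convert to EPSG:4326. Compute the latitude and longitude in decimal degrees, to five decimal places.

Zone 34S: λ₀ = 21°, k₀ = 0.9996, false easting 500000 m, false northing 10000000 m.
Meridian distance M = (N − FN)/k₀ = -6944341.4 m.
Inverse transverse Mercator on WGS84 gives φ = -62.58849958°, λ = 18.86059960°.

lat -62.58850°, lon 18.86060°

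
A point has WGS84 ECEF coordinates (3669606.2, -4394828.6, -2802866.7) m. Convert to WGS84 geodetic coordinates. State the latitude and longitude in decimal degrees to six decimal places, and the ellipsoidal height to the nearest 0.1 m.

λ = atan2(Y, X) = -50.13869992°; p = √(X²+Y²) = 5725428.2 m.
Bowring's method on WGS84 (a = 6378137 m, b = 6356752.314 m) gives φ = -26.23619970°, h = 697.525 m.

lat -26.236200°, lon -50.138700°, h 697.5 m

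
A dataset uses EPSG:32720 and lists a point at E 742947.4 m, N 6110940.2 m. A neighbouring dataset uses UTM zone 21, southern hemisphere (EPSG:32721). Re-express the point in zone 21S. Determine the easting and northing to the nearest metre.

E 196117 m, N 6109103 m

UTM 20S → geographic: φ = -35.11510037°, λ = -60.33420029°.
UTM 21S (λ₀ = -57°) forward: E = 196116.896 m, N = 6109103.186 m.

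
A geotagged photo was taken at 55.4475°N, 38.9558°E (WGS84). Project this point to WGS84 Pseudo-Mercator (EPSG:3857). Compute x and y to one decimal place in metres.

x 4336539.8 m, y 7449205.6 m

Web Mercator is spherical with R = a = 6378137 m.
x = R·λ = 6378137 × 0.679906973 = 4336539.819 m.
y = R·ln tan(π/4 + φ/2) = 6378137 × 1.167928134 = 7449205.647 m.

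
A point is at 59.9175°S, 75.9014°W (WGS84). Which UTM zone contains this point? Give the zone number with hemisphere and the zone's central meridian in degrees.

UTM zone = ⌊(λ + 180)/6⌋ + 1; -75.9014° ∈ [-78°, -72°) → zone 18.
Hemisphere: S (φ < 0).
Central meridian λ₀ = 6×18 − 183 = -75°.

Zone 18S, central meridian -75°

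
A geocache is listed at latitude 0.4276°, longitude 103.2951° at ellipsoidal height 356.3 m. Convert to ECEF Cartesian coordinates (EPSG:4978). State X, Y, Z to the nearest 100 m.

WGS84: a = 6378137 m, e² = 0.006694380; N(φ) = a/√(1−e²sin²φ) = 6378138.189 m.
X = (N+h)·cosφ·cosλ = -1466799.261 m; Y = (N+h)·cosφ·sinλ = 6207368.676 m; Z = (N(1−e²)+h)·sinφ = 47283.789 m.

X -1466800 m, Y 6207400 m, Z 47300 m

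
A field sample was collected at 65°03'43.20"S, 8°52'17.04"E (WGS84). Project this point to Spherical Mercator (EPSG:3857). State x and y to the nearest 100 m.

x 987600 m, y -9624700 m

Web Mercator is spherical with R = a = 6378137 m.
x = R·λ = 6378137 × 0.154835139 = 987559.731 m.
y = R·ln tan(π/4 + φ/2) = 6378137 × -1.509017690 = -9624721.561 m.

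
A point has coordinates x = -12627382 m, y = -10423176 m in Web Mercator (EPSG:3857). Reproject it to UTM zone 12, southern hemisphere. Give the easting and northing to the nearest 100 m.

E 397900 m, N 2464100 m

Web Mercator inverse (R = 6378137 m) → φ = -67.91969881°, λ = -113.43370249°.
UTM 12S forward: E = 397929.085 m, N = 2464079.340 m.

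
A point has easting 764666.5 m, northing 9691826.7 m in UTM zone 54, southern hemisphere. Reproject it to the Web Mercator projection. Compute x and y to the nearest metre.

Unproject from UTM 54S (λ₀ = 141°) → φ = -2.78569978°, λ = 143.38059957°.
Web Mercator (R = 6378137 m): x = 15961055.334 m, y = -310224.927 m.

x 15961055 m, y -310225 m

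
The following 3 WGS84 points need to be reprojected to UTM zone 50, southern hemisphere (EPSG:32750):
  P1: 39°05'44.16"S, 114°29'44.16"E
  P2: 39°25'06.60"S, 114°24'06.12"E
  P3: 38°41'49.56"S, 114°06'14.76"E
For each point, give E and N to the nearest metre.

UTM zone 50S: λ₀ = 117°, k₀ = 0.9996.
P1 (-39.0956°, 114.4956°) → (283417.474, 5669628.471) m.
P2 (-39.4185°, 114.4017°) → (276325.045, 5633558.698) m.
P3 (-38.6971°, 114.1041°) → (248149.670, 5712854.597) m.

P1: E 283417 m, N 5669628 m; P2: E 276325 m, N 5633559 m; P3: E 248150 m, N 5712855 m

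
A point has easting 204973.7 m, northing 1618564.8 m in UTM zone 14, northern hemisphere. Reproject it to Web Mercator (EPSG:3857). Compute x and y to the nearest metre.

Unproject from UTM 14N (λ₀ = -99°) → φ = 14.62439979°, λ = -101.73860029°.
Web Mercator (R = 6378137 m): x = -11325489.178 m, y = 1645951.224 m.

x -11325489 m, y 1645951 m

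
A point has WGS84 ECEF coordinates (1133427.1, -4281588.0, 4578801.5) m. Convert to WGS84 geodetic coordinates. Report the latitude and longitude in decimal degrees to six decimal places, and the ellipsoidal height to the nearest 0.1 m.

lat 46.144500°, lon -75.172700°, h 3343.9 m

λ = atan2(Y, X) = -75.17270003°; p = √(X²+Y²) = 4429069.1 m.
Bowring's method on WGS84 (a = 6378137 m, b = 6356752.314 m) gives φ = 46.14450024°, h = 3343.855 m.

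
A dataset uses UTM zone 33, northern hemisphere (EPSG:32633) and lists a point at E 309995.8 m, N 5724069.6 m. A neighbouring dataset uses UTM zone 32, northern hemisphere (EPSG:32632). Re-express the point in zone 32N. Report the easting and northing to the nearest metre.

E 725192 m, N 5725516 m

UTM 33N → geographic: φ = 51.63550008°, λ = 12.25430021°.
UTM 32N (λ₀ = 9°) forward: E = 725191.672 m, N = 5725515.528 m.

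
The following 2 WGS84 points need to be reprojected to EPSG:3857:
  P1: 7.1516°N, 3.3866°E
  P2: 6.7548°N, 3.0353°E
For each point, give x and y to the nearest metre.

P1: x 376995 m, y 798188 m; P2: x 337888 m, y 753689 m

Web Mercator: x = R·λ, y = R·ln tan(π/4+φ/2), R = 6378137 m.
P1 (7.1516°, 3.3866°) → (376994.588, 798187.767) m.
P2 (6.7548°, 3.0353°) → (337888.050, 753688.829) m.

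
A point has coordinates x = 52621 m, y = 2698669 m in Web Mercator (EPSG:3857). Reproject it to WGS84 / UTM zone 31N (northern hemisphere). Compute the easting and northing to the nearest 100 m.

Web Mercator inverse (R = 6378137 m) → φ = 23.55000215°, λ = 0.47270249°.
UTM 31N forward: E = 242002.588 m, N = 2606681.441 m.

E 242000 m, N 2606700 m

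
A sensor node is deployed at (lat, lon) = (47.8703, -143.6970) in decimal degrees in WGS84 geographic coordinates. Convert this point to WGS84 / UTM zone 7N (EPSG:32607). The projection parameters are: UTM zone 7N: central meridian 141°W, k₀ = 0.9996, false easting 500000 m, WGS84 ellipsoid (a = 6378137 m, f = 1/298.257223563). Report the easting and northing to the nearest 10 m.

Zone 7 central meridian λ₀ = 6×7 − 183 = -141°; Δλ = -2.6970°.
Transverse Mercator on WGS84 with k₀ = 0.9996 gives E = 298319.550 m, N = 5305406.303 m.

E 298320 m, N 5305410 m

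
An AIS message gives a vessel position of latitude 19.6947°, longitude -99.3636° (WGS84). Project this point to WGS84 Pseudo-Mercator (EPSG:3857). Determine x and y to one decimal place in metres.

Web Mercator is spherical with R = a = 6378137 m.
x = R·λ = 6378137 × -1.734221977 = -11061105.355 m.
y = R·ln tan(π/4 + φ/2) = 6378137 × 0.350713509 = 2236898.806 m.

x -11061105.4 m, y 2236898.8 m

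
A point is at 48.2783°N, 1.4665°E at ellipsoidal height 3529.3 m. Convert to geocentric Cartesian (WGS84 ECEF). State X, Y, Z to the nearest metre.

X 4253626 m, Y 108896 m, Z 4740161 m

WGS84: a = 6378137 m, e² = 0.006694380; N(φ) = a/√(1−e²sin²φ) = 6390063.643 m.
X = (N+h)·cosφ·cosλ = 4253626.078 m; Y = (N+h)·cosφ·sinλ = 108896.419 m; Z = (N(1−e²)+h)·sinφ = 4740160.879 m.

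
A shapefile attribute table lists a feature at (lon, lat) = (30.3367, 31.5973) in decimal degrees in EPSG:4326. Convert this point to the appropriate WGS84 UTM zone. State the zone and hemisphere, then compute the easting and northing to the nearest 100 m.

Longitude 30.3367° lies in the 6° band [30°, 36°), giving zone 36; latitude is north of the equator, so 36N.
Zone 36 central meridian λ₀ = 6×36 − 183 = 33°; Δλ = -2.6633°.
Transverse Mercator on WGS84 with k₀ = 0.9996 gives E = 247302.464 m, N = 3498879.418 m.

Zone 36N: E 247300 m, N 3498900 m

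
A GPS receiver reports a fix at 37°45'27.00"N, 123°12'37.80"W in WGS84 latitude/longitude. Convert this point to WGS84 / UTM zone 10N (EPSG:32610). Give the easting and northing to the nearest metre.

Zone 10 central meridian λ₀ = 6×10 − 183 = -123°; Δλ = -0.2105°.
Transverse Mercator on WGS84 with k₀ = 0.9996 gives E = 481457.960 m, N = 4178930.553 m.

E 481458 m, N 4178931 m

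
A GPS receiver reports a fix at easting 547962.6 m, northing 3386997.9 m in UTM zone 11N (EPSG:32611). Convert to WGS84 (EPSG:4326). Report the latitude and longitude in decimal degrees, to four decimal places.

Zone 11N: λ₀ = -117°, k₀ = 0.9996, false easting 500000 m.
Meridian distance M = (N − FN)/k₀ = 3388353.2 m.
Inverse transverse Mercator on WGS84 gives φ = 30.61460027°, λ = -116.49959953°.

lat 30.6146°, lon -116.4996°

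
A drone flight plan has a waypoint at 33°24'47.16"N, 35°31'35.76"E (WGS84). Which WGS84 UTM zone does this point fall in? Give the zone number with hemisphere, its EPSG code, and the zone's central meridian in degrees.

Zone 36N (EPSG:32636), central meridian 33°

UTM zone = ⌊(λ + 180)/6⌋ + 1; 35.5266° ∈ [30°, 36°) → zone 36.
Hemisphere: N (φ ≥ 0).
Central meridian λ₀ = 6×36 − 183 = 33°.
EPSG code: 32636.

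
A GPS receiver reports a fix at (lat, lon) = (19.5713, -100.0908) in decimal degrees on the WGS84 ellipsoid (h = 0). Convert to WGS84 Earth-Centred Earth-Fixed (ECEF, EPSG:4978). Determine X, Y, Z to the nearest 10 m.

WGS84: a = 6378137 m, e² = 0.006694380; N(φ) = a/√(1−e²sin²φ) = 6380533.932 m.
X = (N+h)·cosφ·cosλ = -1053336.995 m; Y = (N+h)·cosφ·sinλ = -5918904.781 m; Z = (N(1−e²)+h)·sinφ = 2123040.747 m.

X -1053340 m, Y -5918900 m, Z 2123040 m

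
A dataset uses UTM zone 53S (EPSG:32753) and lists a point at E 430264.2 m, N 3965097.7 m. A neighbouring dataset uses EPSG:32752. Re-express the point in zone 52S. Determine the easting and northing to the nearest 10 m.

E 819110 m, N 3954460 m

UTM 53S → geographic: φ = -54.45699976°, λ = 133.92429946°.
UTM 52S (λ₀ = 129°) forward: E = 819112.322 m, N = 3954460.764 m.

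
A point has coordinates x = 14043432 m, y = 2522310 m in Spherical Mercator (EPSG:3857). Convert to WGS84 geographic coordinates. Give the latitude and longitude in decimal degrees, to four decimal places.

lat 22.0898°, lon 126.1543°

R = 6378137 m. λ = x/R = 126.15429607°.
φ = 2·arctan(exp(y/R)) − 90° = 2·arctan(1.48507) − 90° = 22.08979820°.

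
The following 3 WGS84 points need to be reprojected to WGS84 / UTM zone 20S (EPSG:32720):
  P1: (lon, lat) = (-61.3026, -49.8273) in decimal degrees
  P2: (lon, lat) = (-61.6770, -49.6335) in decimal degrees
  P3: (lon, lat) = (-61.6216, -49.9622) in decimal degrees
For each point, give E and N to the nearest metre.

P1: E 622080 m, N 4479189 m; P2: E 595533 m, N 4501277 m; P3: E 598862 m, N 4464662 m

UTM zone 20S: λ₀ = -63°, k₀ = 0.9996.
P1 (-49.8273°, -61.3026°) → (622079.924, 4479188.654) m.
P2 (-49.6335°, -61.6770°) → (595533.012, 4501276.713) m.
P3 (-49.9622°, -61.6216°) → (598861.695, 4464661.513) m.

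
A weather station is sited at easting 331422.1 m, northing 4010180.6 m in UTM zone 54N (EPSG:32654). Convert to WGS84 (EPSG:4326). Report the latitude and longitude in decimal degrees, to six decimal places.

Zone 54N: λ₀ = 141°, k₀ = 0.9996, false easting 500000 m.
Meridian distance M = (N − FN)/k₀ = 4011785.3 m.
Inverse transverse Mercator on WGS84 gives φ = 36.22180023°, λ = 139.12440010°.

lat 36.221800°, lon 139.124400°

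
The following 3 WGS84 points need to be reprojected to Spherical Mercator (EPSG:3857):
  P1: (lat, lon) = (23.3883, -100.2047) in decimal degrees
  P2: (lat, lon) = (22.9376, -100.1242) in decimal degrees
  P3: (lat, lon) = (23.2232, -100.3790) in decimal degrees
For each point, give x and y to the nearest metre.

Web Mercator: x = R·λ, y = R·ln tan(π/4+φ/2), R = 6378137 m.
P1 (23.3883°, -100.2047°) → (-11154736.179, 2679044.988) m.
P2 (22.9376°, -100.1242°) → (-11145774.960, 2624474.155) m.
P3 (23.2232°, -100.3790°) → (-11174139.166, 2659033.312) m.

P1: x -11154736 m, y 2679045 m; P2: x -11145775 m, y 2624474 m; P3: x -11174139 m, y 2659033 m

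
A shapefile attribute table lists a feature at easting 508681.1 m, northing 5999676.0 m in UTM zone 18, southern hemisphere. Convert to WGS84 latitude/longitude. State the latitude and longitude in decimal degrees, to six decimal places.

Zone 18S: λ₀ = -75°, k₀ = 0.9996, false easting 500000 m, false northing 10000000 m.
Meridian distance M = (N − FN)/k₀ = -4001924.8 m.
Inverse transverse Mercator on WGS84 gives φ = -36.14760032°, λ = -74.90349979°.

lat -36.147600°, lon -74.903500°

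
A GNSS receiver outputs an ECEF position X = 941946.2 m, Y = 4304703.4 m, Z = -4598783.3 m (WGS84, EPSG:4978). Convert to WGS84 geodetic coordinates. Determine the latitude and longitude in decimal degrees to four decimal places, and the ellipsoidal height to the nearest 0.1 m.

lat -46.4150°, lon 77.6572°, h 2225.4 m

λ = atan2(Y, X) = 77.65719952°; p = √(X²+Y²) = 4406555.8 m.
Bowring's method on WGS84 (a = 6378137 m, b = 6356752.314 m) gives φ = -46.41500029°, h = 2225.385 m.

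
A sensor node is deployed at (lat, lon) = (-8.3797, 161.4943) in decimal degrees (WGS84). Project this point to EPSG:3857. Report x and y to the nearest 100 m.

x 17977500 m, y -936200 m

Web Mercator is spherical with R = a = 6378137 m.
x = R·λ = 6378137 × 2.818607258 = 17977463.242 m.
y = R·ln tan(π/4 + φ/2) = 6378137 × -0.146777555 = -936167.356 m.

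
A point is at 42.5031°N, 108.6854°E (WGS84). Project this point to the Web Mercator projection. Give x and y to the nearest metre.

Web Mercator is spherical with R = a = 6378137 m.
x = R·λ = 6378137 × 1.896918079 = 12098803.385 m.
y = R·ln tan(π/4 + φ/2) = 6378137 × 0.821030005 = 5236641.856 m.

x 12098803 m, y 5236642 m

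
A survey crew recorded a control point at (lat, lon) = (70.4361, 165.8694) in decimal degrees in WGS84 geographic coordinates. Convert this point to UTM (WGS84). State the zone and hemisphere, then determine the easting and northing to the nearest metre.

Longitude 165.8694° lies in the 6° band [162°, 168°), giving zone 58; latitude is north of the equator, so 58N.
Zone 58 central meridian λ₀ = 6×58 − 183 = 165°; Δλ = +0.8694°.
Transverse Mercator on WGS84 with k₀ = 0.9996 gives E = 532490.717 m, N = 7814739.348 m.

Zone 58N: E 532491 m, N 7814739 m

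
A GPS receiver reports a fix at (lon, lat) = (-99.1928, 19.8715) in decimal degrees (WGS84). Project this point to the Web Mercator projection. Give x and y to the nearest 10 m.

x -11042090 m, y 2257810 m

Web Mercator is spherical with R = a = 6378137 m.
x = R·λ = 6378137 × -1.731240954 = -11042091.986 m.
y = R·ln tan(π/4 + φ/2) = 6378137 × 0.353992794 = 2257814.535 m.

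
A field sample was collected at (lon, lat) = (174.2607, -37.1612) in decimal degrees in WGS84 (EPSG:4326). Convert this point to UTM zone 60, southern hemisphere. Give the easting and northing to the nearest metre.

E 256758 m, N 5883731 m

Zone 60 central meridian λ₀ = 6×60 − 183 = 177°; Δλ = -2.7393°.
Transverse Mercator on WGS84 with k₀ = 0.9996 gives E = 256758.084 m, N = 5883731.004 m.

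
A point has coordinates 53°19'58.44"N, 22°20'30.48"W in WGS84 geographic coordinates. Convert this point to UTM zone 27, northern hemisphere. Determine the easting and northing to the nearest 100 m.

E 410600 m, N 5910100 m

Zone 27 central meridian λ₀ = 6×27 − 183 = -21°; Δλ = -1.3418°.
Transverse Mercator on WGS84 with k₀ = 0.9996 gives E = 410647.792 m, N = 5910143.242 m.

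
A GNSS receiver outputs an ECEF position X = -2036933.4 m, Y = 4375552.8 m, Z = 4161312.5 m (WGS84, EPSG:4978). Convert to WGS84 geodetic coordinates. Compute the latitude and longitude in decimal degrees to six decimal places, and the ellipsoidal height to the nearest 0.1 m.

λ = atan2(Y, X) = 114.96320021°; p = √(X²+Y²) = 4826443.8 m.
Bowring's method on WGS84 (a = 6378137 m, b = 6356752.314 m) gives φ = 40.95790018°, h = 3690.204 m.

lat 40.957900°, lon 114.963200°, h 3690.2 m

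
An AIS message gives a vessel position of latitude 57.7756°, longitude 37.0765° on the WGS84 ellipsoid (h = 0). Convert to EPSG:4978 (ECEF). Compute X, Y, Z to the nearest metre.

X 2719992 m, Y 2055361 m, Z 5372452 m

WGS84: a = 6378137 m, e² = 0.006694380; N(φ) = a/√(1−e²sin²φ) = 6393470.600 m.
X = (N+h)·cosφ·cosλ = 2719992.249 m; Y = (N+h)·cosφ·sinλ = 2055360.806 m; Z = (N(1−e²)+h)·sinφ = 5372452.139 m.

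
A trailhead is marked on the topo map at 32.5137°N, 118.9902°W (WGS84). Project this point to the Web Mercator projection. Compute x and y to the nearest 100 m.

Web Mercator is spherical with R = a = 6378137 m.
x = R·λ = 6378137 × -2.076770768 = -13245928.473 m.
y = R·ln tan(π/4 + φ/2) = 6378137 × 0.600634988 = 3830932.242 m.

x -13245900 m, y 3830900 m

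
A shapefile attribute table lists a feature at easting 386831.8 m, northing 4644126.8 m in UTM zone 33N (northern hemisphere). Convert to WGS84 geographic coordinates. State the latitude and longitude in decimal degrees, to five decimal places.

Zone 33N: λ₀ = 15°, k₀ = 0.9996, false easting 500000 m.
Meridian distance M = (N − FN)/k₀ = 4645985.2 m.
Inverse transverse Mercator on WGS84 gives φ = 41.94100031°, λ = 13.63479951°.

lat 41.94100°, lon 13.63480°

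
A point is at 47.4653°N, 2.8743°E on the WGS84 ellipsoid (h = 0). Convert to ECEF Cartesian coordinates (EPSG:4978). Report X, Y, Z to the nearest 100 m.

X 4314300 m, Y 216600 m, Z 4676900 m

WGS84: a = 6378137 m, e² = 0.006694380; N(φ) = a/√(1−e²sin²φ) = 6389760.571 m.
X = (N+h)·cosφ·cosλ = 4314277.601 m; Y = (N+h)·cosφ·sinλ = 216611.785 m; Z = (N(1−e²)+h)·sinφ = 4676890.488 m.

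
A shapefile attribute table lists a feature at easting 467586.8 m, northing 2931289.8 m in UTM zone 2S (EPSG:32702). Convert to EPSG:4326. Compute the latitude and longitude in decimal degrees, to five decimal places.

lat -63.74450°, lon -171.65670°

Zone 2S: λ₀ = -171°, k₀ = 0.9996, false easting 500000 m, false northing 10000000 m.
Meridian distance M = (N − FN)/k₀ = -7071538.8 m.
Inverse transverse Mercator on WGS84 gives φ = -63.74450007°, λ = -171.65670077°.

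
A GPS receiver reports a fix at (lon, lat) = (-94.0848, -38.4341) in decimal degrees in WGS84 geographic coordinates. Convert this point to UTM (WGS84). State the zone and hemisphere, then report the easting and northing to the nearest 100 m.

Longitude -94.0848° lies in the 6° band [-96°, -90°), giving zone 15; latitude is south of the equator, so 15S.
Zone 15 central meridian λ₀ = 6×15 − 183 = -93°; Δλ = -1.0848°.
Transverse Mercator on WGS84 with k₀ = 0.9996 gives E = 405320.325 m, N = 5745461.708 m.

Zone 15S: E 405300 m, N 5745500 m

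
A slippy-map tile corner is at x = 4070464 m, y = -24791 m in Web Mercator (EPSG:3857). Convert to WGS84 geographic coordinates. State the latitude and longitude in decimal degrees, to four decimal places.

R = 6378137 m. λ = x/R = 36.56560025°.
φ = 2·arctan(exp(y/R)) − 90° = 2·arctan(0.99612) − 90° = -0.22270078°.

lat -0.2227°, lon 36.5656°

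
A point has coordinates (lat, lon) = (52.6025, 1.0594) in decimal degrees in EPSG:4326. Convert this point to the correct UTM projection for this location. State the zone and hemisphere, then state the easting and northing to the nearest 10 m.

Zone 31N: E 368580 m, N 5829820 m

Longitude 1.0594° lies in the 6° band [0°, 6°), giving zone 31; latitude is north of the equator, so 31N.
Zone 31 central meridian λ₀ = 6×31 − 183 = 3°; Δλ = -1.9406°.
Transverse Mercator on WGS84 with k₀ = 0.9996 gives E = 368579.262 m, N = 5829821.823 m.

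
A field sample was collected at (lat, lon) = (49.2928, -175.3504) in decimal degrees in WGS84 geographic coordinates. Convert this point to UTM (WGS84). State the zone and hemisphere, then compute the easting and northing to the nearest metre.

Longitude -175.3504° lies in the 6° band [-180°, -174°), giving zone 1; latitude is north of the equator, so 1N.
Zone 1 central meridian λ₀ = 6×1 − 183 = -177°; Δλ = +1.6496°.
Transverse Mercator on WGS84 with k₀ = 0.9996 gives E = 619944.612 m, N = 5461314.864 m.

Zone 1N: E 619945 m, N 5461315 m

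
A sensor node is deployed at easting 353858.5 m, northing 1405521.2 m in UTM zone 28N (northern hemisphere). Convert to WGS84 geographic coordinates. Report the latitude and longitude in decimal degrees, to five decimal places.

lat 12.71070°, lon -16.34600°

Zone 28N: λ₀ = -15°, k₀ = 0.9996, false easting 500000 m.
Meridian distance M = (N − FN)/k₀ = 1406083.6 m.
Inverse transverse Mercator on WGS84 gives φ = 12.71069976°, λ = -16.34599989°.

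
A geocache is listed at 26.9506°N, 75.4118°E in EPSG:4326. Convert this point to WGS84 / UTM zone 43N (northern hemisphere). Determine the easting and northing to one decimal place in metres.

E 540874.9 m, N 2981030.3 m

Zone 43 central meridian λ₀ = 6×43 − 183 = 75°; Δλ = +0.4118°.
Transverse Mercator on WGS84 with k₀ = 0.9996 gives E = 540874.861 m, N = 2981030.332 m.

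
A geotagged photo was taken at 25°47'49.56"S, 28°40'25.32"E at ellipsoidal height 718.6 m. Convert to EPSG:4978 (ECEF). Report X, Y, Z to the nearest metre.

WGS84: a = 6378137 m, e² = 0.006694380; N(φ) = a/√(1−e²sin²φ) = 6382184.029 m.
X = (N+h)·cosφ·cosλ = 5042038.995 m; Y = (N+h)·cosφ·sinλ = 2757428.352 m; Z = (N(1−e²)+h)·sinφ = -2759153.661 m.

X 5042039 m, Y 2757428 m, Z -2759154 m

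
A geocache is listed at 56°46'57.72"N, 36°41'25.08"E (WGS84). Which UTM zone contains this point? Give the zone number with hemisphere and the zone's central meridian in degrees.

UTM zone = ⌊(λ + 180)/6⌋ + 1; 36.6903° ∈ [36°, 42°) → zone 37.
Hemisphere: N (φ ≥ 0).
Central meridian λ₀ = 6×37 − 183 = 39°.

Zone 37N, central meridian 39°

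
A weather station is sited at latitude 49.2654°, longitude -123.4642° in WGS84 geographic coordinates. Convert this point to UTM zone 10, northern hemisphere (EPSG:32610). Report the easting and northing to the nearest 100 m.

E 466200 m, N 5457100 m

Zone 10 central meridian λ₀ = 6×10 − 183 = -123°; Δλ = -0.4642°.
Transverse Mercator on WGS84 with k₀ = 0.9996 gives E = 466228.059 m, N = 5457063.387 m.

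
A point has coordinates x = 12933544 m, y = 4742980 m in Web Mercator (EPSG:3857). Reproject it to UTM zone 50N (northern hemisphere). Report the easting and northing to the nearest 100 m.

Web Mercator inverse (R = 6378137 m) → φ = 39.14860240°, λ = 116.18400253°.
UTM 50N forward: E = 429488.897 m, N = 4333584.369 m.

E 429500 m, N 4333600 m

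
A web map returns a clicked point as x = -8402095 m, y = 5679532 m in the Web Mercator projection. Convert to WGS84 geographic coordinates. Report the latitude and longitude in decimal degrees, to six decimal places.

R = 6378137 m. λ = x/R = -75.47730357°.
φ = 2·arctan(exp(y/R)) − 90° = 2·arctan(2.43627) − 90° = 45.36730068°.

lat 45.367301°, lon -75.477304°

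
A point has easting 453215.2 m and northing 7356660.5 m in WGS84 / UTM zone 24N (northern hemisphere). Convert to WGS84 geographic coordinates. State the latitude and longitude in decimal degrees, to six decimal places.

Zone 24N: λ₀ = -39°, k₀ = 0.9996, false easting 500000 m.
Meridian distance M = (N − FN)/k₀ = 7359604.3 m.
Inverse transverse Mercator on WGS84 gives φ = 66.32620041°, λ = -40.04420059°.

lat 66.326200°, lon -40.044201°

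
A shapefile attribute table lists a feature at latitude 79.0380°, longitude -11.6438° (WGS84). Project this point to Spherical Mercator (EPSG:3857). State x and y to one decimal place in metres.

Web Mercator is spherical with R = a = 6378137 m.
x = R·λ = 6378137 × -0.203222647 = -1296181.887 m.
y = R·ln tan(π/4 + φ/2) = 6378137 × 2.343882495 = 14949603.664 m.

x -1296181.9 m, y 14949603.7 m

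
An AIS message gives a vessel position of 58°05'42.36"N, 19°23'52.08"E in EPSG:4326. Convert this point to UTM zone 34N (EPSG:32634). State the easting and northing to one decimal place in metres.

E 405551.9 m, N 6440419.2 m

Zone 34 central meridian λ₀ = 6×34 − 183 = 21°; Δλ = -1.6022°.
Transverse Mercator on WGS84 with k₀ = 0.9996 gives E = 405551.870 m, N = 6440419.187 m.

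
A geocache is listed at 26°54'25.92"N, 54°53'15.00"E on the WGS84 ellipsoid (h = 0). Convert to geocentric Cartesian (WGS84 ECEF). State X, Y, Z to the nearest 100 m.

X 3273700 m, Y 4655800 m, Z 2869100 m

WGS84: a = 6378137 m, e² = 0.006694380; N(φ) = a/√(1−e²sin²φ) = 6382513.712 m.
X = (N+h)·cosφ·cosλ = 3273685.262 m; Y = (N+h)·cosφ·sinλ = 4655823.507 m; Z = (N(1−e²)+h)·sinφ = 2869050.026 m.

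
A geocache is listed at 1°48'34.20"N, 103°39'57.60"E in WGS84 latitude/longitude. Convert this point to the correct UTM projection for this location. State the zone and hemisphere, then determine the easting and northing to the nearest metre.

Longitude 103.6660° lies in the 6° band [102°, 108°), giving zone 48; latitude is north of the equator, so 48N.
Zone 48 central meridian λ₀ = 6×48 − 183 = 105°; Δλ = -1.3340°.
Transverse Mercator on WGS84 with k₀ = 0.9996 gives E = 351619.256 m, N = 200059.337 m.

Zone 48N: E 351619 m, N 200059 m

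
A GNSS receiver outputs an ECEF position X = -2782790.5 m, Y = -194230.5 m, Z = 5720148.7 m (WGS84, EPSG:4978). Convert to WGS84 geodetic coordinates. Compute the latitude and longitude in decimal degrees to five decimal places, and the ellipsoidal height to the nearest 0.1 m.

λ = atan2(Y, X) = -176.00740009°; p = √(X²+Y²) = 2789560.6 m.
Bowring's method on WGS84 (a = 6378137 m, b = 6356752.314 m) gives φ = 64.15400031°, h = 3254.193 m.

lat 64.15400°, lon -176.00740°, h 3254.2 m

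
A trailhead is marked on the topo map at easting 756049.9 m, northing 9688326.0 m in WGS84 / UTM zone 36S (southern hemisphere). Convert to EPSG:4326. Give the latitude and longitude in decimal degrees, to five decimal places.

Zone 36S: λ₀ = 33°, k₀ = 0.9996, false easting 500000 m, false northing 10000000 m.
Meridian distance M = (N − FN)/k₀ = -311798.7 m.
Inverse transverse Mercator on WGS84 gives φ = -2.81750001°, λ = 35.30320042°.

lat -2.81750°, lon 35.30320°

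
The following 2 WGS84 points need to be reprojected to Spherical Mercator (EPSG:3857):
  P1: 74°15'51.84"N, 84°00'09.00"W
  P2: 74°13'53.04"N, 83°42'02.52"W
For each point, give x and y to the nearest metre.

P1: x -9351116 m, y 12623195 m; P2: x -9317519 m, y 12609664 m

Web Mercator: x = R·λ, y = R·ln tan(π/4+φ/2), R = 6378137 m.
P1 (74.2644°, -84.0025°) → (-9351115.525, 12623195.304) m.
P2 (74.2314°, -83.7007°) → (-9317519.303, 12609663.543) m.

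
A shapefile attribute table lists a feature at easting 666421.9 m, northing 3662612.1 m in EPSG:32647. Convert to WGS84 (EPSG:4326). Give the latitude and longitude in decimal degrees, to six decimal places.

Zone 47N: λ₀ = 99°, k₀ = 0.9996, false easting 500000 m.
Meridian distance M = (N − FN)/k₀ = 3664077.7 m.
Inverse transverse Mercator on WGS84 gives φ = 33.08940044°, λ = 100.78320051°.

lat 33.089400°, lon 100.783201°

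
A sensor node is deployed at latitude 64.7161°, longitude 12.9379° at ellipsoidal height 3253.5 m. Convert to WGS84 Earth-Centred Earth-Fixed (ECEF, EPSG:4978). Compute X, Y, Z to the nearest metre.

WGS84: a = 6378137 m, e² = 0.006694380; N(φ) = a/√(1−e²sin²φ) = 6395663.409 m.
X = (N+h)·cosφ·cosλ = 2663619.855 m; Y = (N+h)·cosφ·sinλ = 611905.019 m; Z = (N(1−e²)+h)·sinφ = 5747203.875 m.

X 2663620 m, Y 611905 m, Z 5747204 m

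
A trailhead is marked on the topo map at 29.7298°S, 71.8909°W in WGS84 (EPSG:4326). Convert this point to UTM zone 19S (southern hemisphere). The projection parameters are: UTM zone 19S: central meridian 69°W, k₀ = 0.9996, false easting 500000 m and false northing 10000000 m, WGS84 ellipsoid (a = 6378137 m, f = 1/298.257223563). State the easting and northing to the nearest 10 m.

Zone 19 central meridian λ₀ = 6×19 − 183 = -69°; Δλ = -2.8909°.
Transverse Mercator on WGS84 with k₀ = 0.9996 gives E = 220366.432 m, N = 6707654.072 m.

E 220370 m, N 6707650 m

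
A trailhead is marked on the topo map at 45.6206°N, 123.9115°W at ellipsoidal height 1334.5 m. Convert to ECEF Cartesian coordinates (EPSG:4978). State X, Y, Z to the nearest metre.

X -2493581 m, Y -3709232 m, Z 4536808 m

WGS84: a = 6378137 m, e² = 0.006694380; N(φ) = a/√(1−e²sin²φ) = 6389070.691 m.
X = (N+h)·cosφ·cosλ = -2493580.944 m; Y = (N+h)·cosφ·sinλ = -3709231.510 m; Z = (N(1−e²)+h)·sinφ = 4536807.793 m.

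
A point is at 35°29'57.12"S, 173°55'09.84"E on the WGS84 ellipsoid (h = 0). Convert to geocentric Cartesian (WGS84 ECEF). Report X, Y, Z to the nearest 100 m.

WGS84: a = 6378137 m, e² = 0.006694380; N(φ) = a/√(1−e²sin²φ) = 6385348.097 m.
X = (N+h)·cosφ·cosλ = -5169215.508 m; Y = (N+h)·cosφ·sinλ = 550659.583 m; Z = (N(1−e²)+h)·sinφ = -3683095.717 m.

X -5169200 m, Y 550700 m, Z -3683100 m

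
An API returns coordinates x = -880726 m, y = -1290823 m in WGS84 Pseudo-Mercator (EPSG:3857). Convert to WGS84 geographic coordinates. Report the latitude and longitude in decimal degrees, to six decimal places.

lat -11.517304°, lon -7.911696°

R = 6378137 m. λ = x/R = -7.91169627°.
φ = 2·arctan(exp(y/R)) − 90° = 2·arctan(0.81678) − 90° = -11.51730421°.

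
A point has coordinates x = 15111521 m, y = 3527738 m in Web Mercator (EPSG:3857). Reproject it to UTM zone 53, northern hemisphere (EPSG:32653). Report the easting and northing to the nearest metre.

E 572114 m, N 3339854 m

Web Mercator inverse (R = 6378137 m) → φ = 30.18799648°, λ = 135.74910281°.
UTM 53N forward: E = 572113.688 m, N = 3339854.240 m.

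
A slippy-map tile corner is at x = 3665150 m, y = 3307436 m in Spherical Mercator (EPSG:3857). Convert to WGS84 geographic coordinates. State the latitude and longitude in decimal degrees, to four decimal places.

lat 28.4627°, lon 32.9246°

R = 6378137 m. λ = x/R = 32.92460264°.
φ = 2·arctan(exp(y/R)) − 90° = 2·arctan(1.67960) − 90° = 28.46270067°.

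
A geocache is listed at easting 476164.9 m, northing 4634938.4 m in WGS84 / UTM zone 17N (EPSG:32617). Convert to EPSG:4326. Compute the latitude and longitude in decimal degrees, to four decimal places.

lat 41.8660°, lon -81.2872°

Zone 17N: λ₀ = -81°, k₀ = 0.9996, false easting 500000 m.
Meridian distance M = (N − FN)/k₀ = 4636793.1 m.
Inverse transverse Mercator on WGS84 gives φ = 41.86599999°, λ = -81.28720039°.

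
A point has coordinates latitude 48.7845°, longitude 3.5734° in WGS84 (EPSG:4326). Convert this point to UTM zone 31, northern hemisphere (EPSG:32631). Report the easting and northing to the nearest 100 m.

E 542100 m, N 5403700 m

Zone 31 central meridian λ₀ = 6×31 − 183 = 3°; Δλ = +0.5734°.
Transverse Mercator on WGS84 with k₀ = 0.9996 gives E = 542120.471 m, N = 5403658.666 m.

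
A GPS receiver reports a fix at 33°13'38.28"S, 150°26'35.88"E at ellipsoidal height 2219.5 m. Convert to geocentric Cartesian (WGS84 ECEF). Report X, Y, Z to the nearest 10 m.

X -4647320 m, Y 2635400 m, Z -3476290 m

WGS84: a = 6378137 m, e² = 0.006694380; N(φ) = a/√(1−e²sin²φ) = 6384556.929 m.
X = (N+h)·cosφ·cosλ = -4647321.522 m; Y = (N+h)·cosφ·sinλ = 2635402.543 m; Z = (N(1−e²)+h)·sinφ = -3476289.636 m.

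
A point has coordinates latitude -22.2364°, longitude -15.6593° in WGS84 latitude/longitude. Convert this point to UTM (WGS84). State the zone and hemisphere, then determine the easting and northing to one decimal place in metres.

Zone 28S: E 432058.8 m, N 7540858.6 m

Longitude -15.6593° lies in the 6° band [-18°, -12°), giving zone 28; latitude is south of the equator, so 28S.
Zone 28 central meridian λ₀ = 6×28 − 183 = -15°; Δλ = -0.6593°.
Transverse Mercator on WGS84 with k₀ = 0.9996 gives E = 432058.789 m, N = 7540858.567 m.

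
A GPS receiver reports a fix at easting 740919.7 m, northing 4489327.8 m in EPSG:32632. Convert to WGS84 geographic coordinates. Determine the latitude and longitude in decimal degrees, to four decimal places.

Zone 32N: λ₀ = 9°, k₀ = 0.9996, false easting 500000 m.
Meridian distance M = (N − FN)/k₀ = 4491124.2 m.
Inverse transverse Mercator on WGS84 gives φ = 40.51969976°, λ = 11.84389989°.

lat 40.5197°, lon 11.8439°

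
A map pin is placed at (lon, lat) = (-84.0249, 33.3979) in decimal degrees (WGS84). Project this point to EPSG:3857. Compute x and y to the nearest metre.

x -9353609 m, y 3948238 m

Web Mercator is spherical with R = a = 6378137 m.
x = R·λ = 6378137 × -1.466511159 = -9353609.082 m.
y = R·ln tan(π/4 + φ/2) = 6378137 × 0.619026906 = 3948238.414 m.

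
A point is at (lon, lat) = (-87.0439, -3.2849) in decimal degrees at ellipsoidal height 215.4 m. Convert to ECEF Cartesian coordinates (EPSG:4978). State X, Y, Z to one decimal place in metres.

X 328399.8 m, Y -6359468.9 m, Z -363042.8 m

WGS84: a = 6378137 m, e² = 0.006694380; N(φ) = a/√(1−e²sin²φ) = 6378207.098 m.
X = (N+h)·cosφ·cosλ = 328399.832 m; Y = (N+h)·cosφ·sinλ = -6359468.890 m; Z = (N(1−e²)+h)·sinφ = -363042.817 m.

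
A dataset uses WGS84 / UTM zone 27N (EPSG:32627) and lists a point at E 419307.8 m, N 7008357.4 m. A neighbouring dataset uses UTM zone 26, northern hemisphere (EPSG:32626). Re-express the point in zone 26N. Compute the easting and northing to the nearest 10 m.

UTM 27N → geographic: φ = 63.19529974°, λ = -22.60390064°.
UTM 26N (λ₀ = -27°) forward: E = 721055.952 m, N = 7014923.661 m.

E 721060 m, N 7014920 m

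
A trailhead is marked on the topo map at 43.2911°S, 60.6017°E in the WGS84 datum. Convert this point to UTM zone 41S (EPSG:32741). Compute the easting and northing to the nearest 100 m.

Zone 41 central meridian λ₀ = 6×41 − 183 = 63°; Δλ = -2.3983°.
Transverse Mercator on WGS84 with k₀ = 0.9996 gives E = 305440.397 m, N = 5204065.208 m.

E 305400 m, N 5204100 m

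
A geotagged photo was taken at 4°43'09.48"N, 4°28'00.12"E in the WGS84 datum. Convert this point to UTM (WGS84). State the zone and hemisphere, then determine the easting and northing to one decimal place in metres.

Longitude 4.4667° lies in the 6° band [0°, 6°), giving zone 31; latitude is north of the equator, so 31N.
Zone 31 central meridian λ₀ = 6×31 − 183 = 3°; Δλ = +1.4667°.
Transverse Mercator on WGS84 with k₀ = 0.9996 gives E = 662675.003 m, N = 521807.611 m.

Zone 31N: E 662675.0 m, N 521807.6 m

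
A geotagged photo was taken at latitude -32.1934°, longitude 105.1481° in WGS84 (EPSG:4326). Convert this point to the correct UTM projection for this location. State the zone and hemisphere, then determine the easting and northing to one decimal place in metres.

Zone 48S: E 513959.4 m, N 6438117.4 m

Longitude 105.1481° lies in the 6° band [102°, 108°), giving zone 48; latitude is south of the equator, so 48S.
Zone 48 central meridian λ₀ = 6×48 − 183 = 105°; Δλ = +0.1481°.
Transverse Mercator on WGS84 with k₀ = 0.9996 gives E = 513959.400 m, N = 6438117.436 m.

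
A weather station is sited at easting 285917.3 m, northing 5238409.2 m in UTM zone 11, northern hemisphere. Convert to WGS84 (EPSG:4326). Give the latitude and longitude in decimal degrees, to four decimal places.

lat 47.2642°, lon -119.8300°

Zone 11N: λ₀ = -117°, k₀ = 0.9996, false easting 500000 m.
Meridian distance M = (N − FN)/k₀ = 5240505.4 m.
Inverse transverse Mercator on WGS84 gives φ = 47.26419991°, λ = -119.82999970°.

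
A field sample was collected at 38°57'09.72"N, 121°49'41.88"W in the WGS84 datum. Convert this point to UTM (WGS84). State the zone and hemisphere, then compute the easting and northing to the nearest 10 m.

Longitude -121.8283° lies in the 6° band [-126°, -120°), giving zone 10; latitude is north of the equator, so 10N.
Zone 10 central meridian λ₀ = 6×10 − 183 = -123°; Δλ = +1.1717°.
Transverse Mercator on WGS84 with k₀ = 0.9996 gives E = 601528.574 m, N = 4312180.374 m.

Zone 10N: E 601530 m, N 4312180 m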